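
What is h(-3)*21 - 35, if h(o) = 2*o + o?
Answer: -224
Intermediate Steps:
h(o) = 3*o
h(-3)*21 - 35 = (3*(-3))*21 - 35 = -9*21 - 35 = -189 - 35 = -224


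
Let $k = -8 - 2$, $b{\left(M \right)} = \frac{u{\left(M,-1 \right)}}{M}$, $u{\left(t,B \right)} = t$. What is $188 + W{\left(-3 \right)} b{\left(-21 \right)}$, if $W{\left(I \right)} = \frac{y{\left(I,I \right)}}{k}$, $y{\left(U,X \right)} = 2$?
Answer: $\frac{939}{5} \approx 187.8$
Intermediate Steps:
$b{\left(M \right)} = 1$ ($b{\left(M \right)} = \frac{M}{M} = 1$)
$k = -10$
$W{\left(I \right)} = - \frac{1}{5}$ ($W{\left(I \right)} = \frac{2}{-10} = 2 \left(- \frac{1}{10}\right) = - \frac{1}{5}$)
$188 + W{\left(-3 \right)} b{\left(-21 \right)} = 188 - \frac{1}{5} = \frac{939}{5}$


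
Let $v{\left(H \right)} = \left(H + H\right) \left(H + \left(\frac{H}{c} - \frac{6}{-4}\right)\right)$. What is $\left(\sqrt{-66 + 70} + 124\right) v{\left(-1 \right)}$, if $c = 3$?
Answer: $-42$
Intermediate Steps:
$v{\left(H \right)} = 2 H \left(\frac{3}{2} + \frac{4 H}{3}\right)$ ($v{\left(H \right)} = \left(H + H\right) \left(H + \left(\frac{H}{3} - \frac{6}{-4}\right)\right) = 2 H \left(H + \left(H \frac{1}{3} - - \frac{3}{2}\right)\right) = 2 H \left(H + \left(\frac{H}{3} + \frac{3}{2}\right)\right) = 2 H \left(H + \left(\frac{3}{2} + \frac{H}{3}\right)\right) = 2 H \left(\frac{3}{2} + \frac{4 H}{3}\right)$)
$\left(\sqrt{-66 + 70} + 124\right) v{\left(-1 \right)} = \left(\sqrt{-66 + 70} + 124\right) \frac{1}{3} \left(-1\right) \left(9 + 8 \left(-1\right)\right) = \left(\sqrt{4} + 124\right) \frac{1}{3} \left(-1\right) \left(9 - 8\right) = \left(2 + 124\right) \frac{1}{3} \left(-1\right) 1 = 126 \left(- \frac{1}{3}\right) = -42$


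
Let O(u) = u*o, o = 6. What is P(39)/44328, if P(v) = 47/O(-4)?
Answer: -47/1063872 ≈ -4.4178e-5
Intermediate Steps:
O(u) = 6*u (O(u) = u*6 = 6*u)
P(v) = -47/24 (P(v) = 47/((6*(-4))) = 47/(-24) = 47*(-1/24) = -47/24)
P(39)/44328 = -47/24/44328 = -47/24*1/44328 = -47/1063872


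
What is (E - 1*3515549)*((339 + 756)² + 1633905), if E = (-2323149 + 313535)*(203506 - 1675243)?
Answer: 8378729757940699170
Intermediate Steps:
E = 2957623279518 (E = -2009614*(-1471737) = 2957623279518)
(E - 1*3515549)*((339 + 756)² + 1633905) = (2957623279518 - 1*3515549)*((339 + 756)² + 1633905) = (2957623279518 - 3515549)*(1095² + 1633905) = 2957619763969*(1199025 + 1633905) = 2957619763969*2832930 = 8378729757940699170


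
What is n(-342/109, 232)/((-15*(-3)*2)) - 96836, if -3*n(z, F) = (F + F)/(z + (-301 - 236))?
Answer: -769664607212/7948125 ≈ -96836.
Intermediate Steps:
n(z, F) = -2*F/(3*(-537 + z)) (n(z, F) = -(F + F)/(3*(z + (-301 - 236))) = -2*F/(3*(z - 537)) = -2*F/(3*(-537 + z)))
n(-342/109, 232)/((-15*(-3)*2)) - 96836 = (-2*232/(-1611 + 3*(-342/109)))/((-15*(-3)*2)) - 96836 = (-2*232/(-1611 + 3*(-342*1/109)))/((45*2)) - 96836 = -2*232/(-1611 + 3*(-342/109))/90 - 96836 = -2*232/(-1611 - 1026/109)*(1/90) - 96836 = -2*232/(-176625/109)*(1/90) - 96836 = -2*232*(-109/176625)*(1/90) - 96836 = (50576/176625)*(1/90) - 96836 = 25288/7948125 - 96836 = -769664607212/7948125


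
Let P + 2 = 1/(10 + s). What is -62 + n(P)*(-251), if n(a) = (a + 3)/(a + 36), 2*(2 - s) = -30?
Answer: -64006/919 ≈ -69.647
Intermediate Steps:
s = 17 (s = 2 - ½*(-30) = 2 + 15 = 17)
P = -53/27 (P = -2 + 1/(10 + 17) = -2 + 1/27 = -53/27 ≈ -1.9630)
n(a) = (3 + a)/(36 + a)
-62 + n(P)*(-251) = -62 + ((3 - 53/27)/(36 - 53/27))*(-251) = -62 + ((28/27)/(919/27))*(-251) = -62 + ((27/919)*(28/27))*(-251) = -62 + (28/919)*(-251) = -62 - 7028/919 = -64006/919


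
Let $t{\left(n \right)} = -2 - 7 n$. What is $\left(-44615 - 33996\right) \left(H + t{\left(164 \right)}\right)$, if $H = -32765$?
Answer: $2666092065$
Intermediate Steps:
$\left(-44615 - 33996\right) \left(H + t{\left(164 \right)}\right) = \left(-44615 - 33996\right) \left(-32765 - 1150\right) = - 78611 \left(-32765 - 1150\right) = \left(-78611\right) \left(-33915\right) = 2666092065$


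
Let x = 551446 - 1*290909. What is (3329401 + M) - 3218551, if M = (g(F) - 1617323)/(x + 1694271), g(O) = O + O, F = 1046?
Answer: 216688851569/1954808 ≈ 1.1085e+5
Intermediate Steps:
g(O) = 2*O
x = 260537 (x = 551446 - 290909 = 260537)
M = -1615231/1954808 (M = (2*1046 - 1617323)/(260537 + 1694271) = (2092 - 1617323)/1954808 = -1615231*1/1954808 = -1615231/1954808 ≈ -0.82629)
(3329401 + M) - 3218551 = (3329401 - 1615231/1954808) - 3218551 = 6508338094777/1954808 - 3218551 = 216688851569/1954808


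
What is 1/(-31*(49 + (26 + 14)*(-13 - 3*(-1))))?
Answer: 1/10881 ≈ 9.1903e-5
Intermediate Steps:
1/(-31*(49 + (26 + 14)*(-13 - 3*(-1)))) = 1/(-31*(49 + 40*(-13 + 3))) = 1/(-31*(49 + 40*(-10))) = 1/(-31*(49 - 400)) = 1/(-31*(-351)) = 1/10881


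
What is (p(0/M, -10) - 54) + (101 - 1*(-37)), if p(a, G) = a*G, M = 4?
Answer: 84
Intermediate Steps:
p(a, G) = G*a
(p(0/M, -10) - 54) + (101 - 1*(-37)) = (-0/4 - 54) + (101 - 1*(-37)) = (-0/4 - 54) + (101 + 37) = (-10*0 - 54) + 138 = (0 - 54) + 138 = -54 + 138 = 84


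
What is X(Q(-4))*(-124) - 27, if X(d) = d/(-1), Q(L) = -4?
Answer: -523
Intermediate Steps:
X(d) = -d (X(d) = d*(-1) = -d)
X(Q(-4))*(-124) - 27 = -1*(-4)*(-124) - 27 = 4*(-124) - 27 = -496 - 27 = -523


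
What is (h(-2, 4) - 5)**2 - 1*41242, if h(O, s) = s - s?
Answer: -41217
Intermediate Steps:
h(O, s) = 0
(h(-2, 4) - 5)**2 - 1*41242 = (0 - 5)**2 - 1*41242 = (-5)**2 - 41242 = 25 - 41242 = -41217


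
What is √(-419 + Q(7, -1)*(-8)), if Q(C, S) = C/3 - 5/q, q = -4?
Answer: I*√4029/3 ≈ 21.158*I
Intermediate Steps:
Q(C, S) = 5/4 + C/3 (Q(C, S) = C/3 - 5/(-4) = C*(⅓) - 5*(-¼) = C/3 + 5/4 = 5/4 + C/3)
√(-419 + Q(7, -1)*(-8)) = √(-419 + (5/4 + (⅓)*7)*(-8)) = √(-419 + (5/4 + 7/3)*(-8)) = √(-419 + (43/12)*(-8)) = √(-419 - 86/3) = √(-1343/3) = I*√4029/3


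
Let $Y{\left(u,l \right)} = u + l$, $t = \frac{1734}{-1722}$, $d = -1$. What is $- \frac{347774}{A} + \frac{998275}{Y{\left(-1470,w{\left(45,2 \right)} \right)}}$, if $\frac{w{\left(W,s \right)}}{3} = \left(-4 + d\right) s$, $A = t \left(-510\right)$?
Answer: $- \frac{395803279}{294780} \approx -1342.7$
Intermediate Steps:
$t = - \frac{289}{287}$ ($t = 1734 \left(- \frac{1}{1722}\right) = - \frac{289}{287} \approx -1.007$)
$A = \frac{147390}{287}$ ($A = \left(- \frac{289}{287}\right) \left(-510\right) = \frac{147390}{287} \approx 513.55$)
$w{\left(W,s \right)} = - 15 s$ ($w{\left(W,s \right)} = 3 \left(-4 - 1\right) s = 3 \left(- 5 s\right) = - 15 s$)
$Y{\left(u,l \right)} = l + u$
$- \frac{347774}{A} + \frac{998275}{Y{\left(-1470,w{\left(45,2 \right)} \right)}} = - \frac{347774}{\frac{147390}{287}} + \frac{998275}{\left(-15\right) 2 - 1470} = \left(-347774\right) \frac{287}{147390} + \frac{998275}{-30 - 1470} = - \frac{49905569}{73695} + \frac{998275}{-1500} = - \frac{49905569}{73695} + 998275 \left(- \frac{1}{1500}\right) = - \frac{49905569}{73695} - \frac{39931}{60} = - \frac{395803279}{294780}$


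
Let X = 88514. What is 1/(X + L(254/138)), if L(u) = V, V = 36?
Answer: 1/88550 ≈ 1.1293e-5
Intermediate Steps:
L(u) = 36
1/(X + L(254/138)) = 1/(88514 + 36) = 1/88550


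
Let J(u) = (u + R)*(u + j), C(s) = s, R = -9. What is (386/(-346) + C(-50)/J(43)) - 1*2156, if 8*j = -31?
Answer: -1985730701/920533 ≈ -2157.2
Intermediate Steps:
j = -31/8 (j = (⅛)*(-31) = -31/8 ≈ -3.8750)
J(u) = (-9 + u)*(-31/8 + u) (J(u) = (u - 9)*(u - 31/8) = (-9 + u)*(-31/8 + u))
(386/(-346) + C(-50)/J(43)) - 1*2156 = (386/(-346) - 50/(279/8 + 43² - 103/8*43)) - 1*2156 = (386*(-1/346) - 50/(279/8 + 1849 - 4429/8)) - 2156 = (-193/173 - 50/5321/4) - 2156 = (-193/173 - 50*4/5321) - 2156 = (-193/173 - 200/5321) - 2156 = -1061553/920533 - 2156 = -1985730701/920533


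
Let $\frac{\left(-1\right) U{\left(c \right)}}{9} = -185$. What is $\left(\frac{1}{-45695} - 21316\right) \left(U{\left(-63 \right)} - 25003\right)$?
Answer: $\frac{22732019984898}{45695} \approx 4.9747 \cdot 10^{8}$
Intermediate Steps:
$U{\left(c \right)} = 1665$ ($U{\left(c \right)} = \left(-9\right) \left(-185\right) = 1665$)
$\left(\frac{1}{-45695} - 21316\right) \left(U{\left(-63 \right)} - 25003\right) = \left(\frac{1}{-45695} - 21316\right) \left(1665 - 25003\right) = \left(- \frac{1}{45695} - 21316\right) \left(-23338\right) = \left(- \frac{974034621}{45695}\right) \left(-23338\right) = \frac{22732019984898}{45695}$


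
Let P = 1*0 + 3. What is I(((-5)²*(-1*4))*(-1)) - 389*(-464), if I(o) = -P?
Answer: 180493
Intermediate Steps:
P = 3 (P = 0 + 3 = 3)
I(o) = -3 (I(o) = -1*3 = -3)
I(((-5)²*(-1*4))*(-1)) - 389*(-464) = -3 - 389*(-464) = -3 + 180496 = 180493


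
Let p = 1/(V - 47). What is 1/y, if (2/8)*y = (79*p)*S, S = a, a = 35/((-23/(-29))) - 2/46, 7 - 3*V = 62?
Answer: -1127/240318 ≈ -0.0046896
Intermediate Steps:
V = -55/3 (V = 7/3 - ⅓*62 = 7/3 - 62/3 = -55/3 ≈ -18.333)
p = -3/196 (p = 1/(-55/3 - 47) = 1/(-196/3) = -3/196 ≈ -0.015306)
a = 1014/23 (a = 35/((-23*(-1/29))) - 2*1/46 = 35/(23/29) - 1/23 = 35*(29/23) - 1/23 = 1015/23 - 1/23 = 1014/23 ≈ 44.087)
S = 1014/23 ≈ 44.087
y = -240318/1127 (y = 4*((79*(-3/196))*(1014/23)) = 4*(-237/196*1014/23) = 4*(-120159/2254) = -240318/1127 ≈ -213.24)
1/y = 1/(-240318/1127) = -1127/240318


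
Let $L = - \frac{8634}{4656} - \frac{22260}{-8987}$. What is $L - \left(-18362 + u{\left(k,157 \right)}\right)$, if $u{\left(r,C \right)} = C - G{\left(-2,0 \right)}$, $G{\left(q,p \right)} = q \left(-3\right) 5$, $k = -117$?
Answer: $\frac{127173626787}{6973912} \approx 18236.0$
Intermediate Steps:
$G{\left(q,p \right)} = - 15 q$ ($G{\left(q,p \right)} = - 3 q 5 = - 15 q$)
$u{\left(r,C \right)} = -30 + C$ ($u{\left(r,C \right)} = C - \left(-15\right) \left(-2\right) = C - 30 = -30 + C$)
$L = \frac{4341467}{6973912}$ ($L = \left(-8634\right) \frac{1}{4656} - - \frac{22260}{8987} = - \frac{1439}{776} + \frac{22260}{8987} = \frac{4341467}{6973912} \approx 0.62253$)
$L - \left(-18362 + u{\left(k,157 \right)}\right) = \frac{4341467}{6973912} + \left(18362 - \left(-30 + 157\right)\right) = \frac{4341467}{6973912} + \left(18362 - 127\right) = \frac{4341467}{6973912} + 18235 = \frac{127173626787}{6973912}$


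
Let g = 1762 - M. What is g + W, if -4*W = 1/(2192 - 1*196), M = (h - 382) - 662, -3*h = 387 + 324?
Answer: 24295311/7984 ≈ 3043.0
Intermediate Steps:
h = -237 (h = -(387 + 324)/3 = -⅓*711 = -237)
M = -1281 (M = (-237 - 382) - 662 = -619 - 662 = -1281)
g = 3043 (g = 1762 - 1*(-1281) = 1762 + 1281 = 3043)
W = -1/7984 (W = -1/(4*(2192 - 1*196)) = -1/(4*(2192 - 196)) = -¼/1996 = -¼*1/1996 = -1/7984 ≈ -0.00012525)
g + W = 3043 - 1/7984 = 24295311/7984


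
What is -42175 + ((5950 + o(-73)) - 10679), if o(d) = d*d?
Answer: -41575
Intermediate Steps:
o(d) = d²
-42175 + ((5950 + o(-73)) - 10679) = -42175 + ((5950 + (-73)²) - 10679) = -42175 + ((5950 + 5329) - 10679) = -42175 + (11279 - 10679) = -42175 + 600 = -41575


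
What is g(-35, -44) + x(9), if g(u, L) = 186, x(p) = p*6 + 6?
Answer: 246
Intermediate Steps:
x(p) = 6 + 6*p (x(p) = 6*p + 6 = 6 + 6*p)
g(-35, -44) + x(9) = 186 + (6 + 6*9) = 186 + (6 + 54) = 186 + 60 = 246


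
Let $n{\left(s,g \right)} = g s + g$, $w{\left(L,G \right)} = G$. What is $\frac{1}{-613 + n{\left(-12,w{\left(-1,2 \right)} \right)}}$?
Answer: $- \frac{1}{635} \approx -0.0015748$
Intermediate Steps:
$n{\left(s,g \right)} = g + g s$
$\frac{1}{-613 + n{\left(-12,w{\left(-1,2 \right)} \right)}} = \frac{1}{-613 + 2 \left(1 - 12\right)} = \frac{1}{-613 + 2 \left(-11\right)} = \frac{1}{-613 - 22} = \frac{1}{-635} = - \frac{1}{635}$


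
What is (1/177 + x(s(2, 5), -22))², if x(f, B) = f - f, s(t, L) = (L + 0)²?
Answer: 1/31329 ≈ 3.1919e-5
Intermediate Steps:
s(t, L) = L²
x(f, B) = 0
(1/177 + x(s(2, 5), -22))² = (1/177 + 0)² = (1/177)² = 1/31329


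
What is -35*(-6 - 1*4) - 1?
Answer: 349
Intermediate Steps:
-35*(-6 - 1*4) - 1 = -35*(-6 - 4) - 1 = -35*(-10) - 1 = 350 - 1 = 349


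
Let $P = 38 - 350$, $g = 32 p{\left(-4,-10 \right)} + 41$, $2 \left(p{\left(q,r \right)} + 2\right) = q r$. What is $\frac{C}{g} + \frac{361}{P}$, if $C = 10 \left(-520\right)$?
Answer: $- \frac{1845137}{192504} \approx -9.5849$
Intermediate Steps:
$p{\left(q,r \right)} = -2 + \frac{q r}{2}$
$g = 617$ ($g = 32 \left(-2 + \frac{1}{2} \left(-4\right) \left(-10\right)\right) + 41 = 32 \left(-2 + 20\right) + 41 = 32 \cdot 18 + 41 = 576 + 41 = 617$)
$P = -312$ ($P = 38 - 350 = -312$)
$C = -5200$
$\frac{C}{g} + \frac{361}{P} = - \frac{5200}{617} + \frac{361}{-312} = \left(-5200\right) \frac{1}{617} + 361 \left(- \frac{1}{312}\right) = - \frac{5200}{617} - \frac{361}{312} = - \frac{1845137}{192504}$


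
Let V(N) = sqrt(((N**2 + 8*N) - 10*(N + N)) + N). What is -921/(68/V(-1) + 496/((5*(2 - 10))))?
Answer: -428265/8684 - 391425*sqrt(3)/8684 ≈ -127.39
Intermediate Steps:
V(N) = sqrt(N**2 - 11*N) (V(N) = sqrt(((N**2 + 8*N) - 20*N) + N) = sqrt((N**2 - 12*N) + N) = sqrt(N**2 - 11*N))
-921/(68/V(-1) + 496/((5*(2 - 10)))) = -921/(68/(sqrt(-(-11 - 1))) + 496/((5*(2 - 10)))) = -921/(68/(sqrt(-1*(-12))) + 496/((5*(-8)))) = -921/(68/(sqrt(12)) + 496/(-40)) = -921/(68/((2*sqrt(3))) + 496*(-1/40)) = -921/(68*(sqrt(3)/6) - 62/5) = -921/(34*sqrt(3)/3 - 62/5) = -921/(-62/5 + 34*sqrt(3)/3)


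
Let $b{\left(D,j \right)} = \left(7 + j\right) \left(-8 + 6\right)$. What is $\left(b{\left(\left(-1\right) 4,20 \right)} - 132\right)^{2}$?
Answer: $34596$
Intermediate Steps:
$b{\left(D,j \right)} = -14 - 2 j$ ($b{\left(D,j \right)} = \left(7 + j\right) \left(-2\right) = -14 - 2 j$)
$\left(b{\left(\left(-1\right) 4,20 \right)} - 132\right)^{2} = \left(\left(-14 - 40\right) - 132\right)^{2} = \left(-54 - 132\right)^{2} = \left(-186\right)^{2} = 34596$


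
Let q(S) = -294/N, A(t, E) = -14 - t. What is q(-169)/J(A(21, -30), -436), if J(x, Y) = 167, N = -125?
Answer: 294/20875 ≈ 0.014084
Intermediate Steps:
q(S) = 294/125 (q(S) = -294/(-125) = -294*(-1/125) = 294/125)
q(-169)/J(A(21, -30), -436) = (294/125)/167 = (294/125)*(1/167) = 294/20875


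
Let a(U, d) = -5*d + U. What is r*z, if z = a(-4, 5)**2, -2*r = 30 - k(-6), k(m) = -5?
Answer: -29435/2 ≈ -14718.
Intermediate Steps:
a(U, d) = U - 5*d
r = -35/2 (r = -(30 - 1*(-5))/2 = -(30 + 5)/2 = -1/2*35 = -35/2 ≈ -17.500)
z = 841 (z = (-4 - 5*5)**2 = (-4 - 25)**2 = (-29)**2 = 841)
r*z = -35/2*841 = -29435/2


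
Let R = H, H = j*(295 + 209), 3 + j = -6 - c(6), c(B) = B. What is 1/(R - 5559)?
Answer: -1/13119 ≈ -7.6225e-5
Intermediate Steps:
j = -15 (j = -3 + (-6 - 1*6) = -3 + (-6 - 6) = -3 - 12 = -15)
H = -7560 (H = -15*(295 + 209) = -15*504 = -7560)
R = -7560
1/(R - 5559) = 1/(-7560 - 5559) = 1/(-13119) = -1/13119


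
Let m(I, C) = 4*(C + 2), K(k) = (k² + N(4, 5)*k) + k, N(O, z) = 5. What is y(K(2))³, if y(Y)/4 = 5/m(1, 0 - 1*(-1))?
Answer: 125/27 ≈ 4.6296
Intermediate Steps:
K(k) = k² + 6*k (K(k) = (k² + 5*k) + k = k² + 6*k)
m(I, C) = 8 + 4*C (m(I, C) = 4*(2 + C) = 8 + 4*C)
y(Y) = 5/3 (y(Y) = 4*(5/(8 + 4*(0 - 1*(-1)))) = 4*(5/(8 + 4*(0 + 1))) = 4*(5/(8 + 4*1)) = 4*(5/(8 + 4)) = 4*(5/12) = 5/3)
y(K(2))³ = (5/3)³ = 125/27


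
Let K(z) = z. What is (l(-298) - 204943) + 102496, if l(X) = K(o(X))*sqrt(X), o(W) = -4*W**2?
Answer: -102447 - 355216*I*sqrt(298) ≈ -1.0245e+5 - 6.132e+6*I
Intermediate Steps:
o(W) = -4*W**2
l(X) = -4*X**(5/2) (l(X) = (-4*X**2)*sqrt(X) = -4*X**(5/2))
(l(-298) - 204943) + 102496 = (-355216*I*sqrt(298) - 204943) + 102496 = (-204943 - 355216*I*sqrt(298)) + 102496 = -102447 - 355216*I*sqrt(298)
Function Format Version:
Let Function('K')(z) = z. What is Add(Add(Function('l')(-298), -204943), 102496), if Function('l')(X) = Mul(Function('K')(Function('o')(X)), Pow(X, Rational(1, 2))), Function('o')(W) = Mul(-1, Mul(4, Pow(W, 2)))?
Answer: Add(-102447, Mul(-355216, I, Pow(298, Rational(1, 2)))) ≈ Add(-1.0245e+5, Mul(-6.1320e+6, I))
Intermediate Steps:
Function('o')(W) = Mul(-4, Pow(W, 2))
Function('l')(X) = Mul(-4, Pow(X, Rational(5, 2))) (Function('l')(X) = Mul(Mul(-4, Pow(X, 2)), Pow(X, Rational(1, 2))) = Mul(-4, Pow(X, Rational(5, 2))))
Add(Add(Function('l')(-298), -204943), 102496) = Add(Add(Mul(-4, Pow(-298, Rational(5, 2))), -204943), 102496) = Add(Add(Mul(-4, Mul(88804, I, Pow(298, Rational(1, 2)))), -204943), 102496) = Add(Add(Mul(-355216, I, Pow(298, Rational(1, 2))), -204943), 102496) = Add(Add(-204943, Mul(-355216, I, Pow(298, Rational(1, 2)))), 102496) = Add(-102447, Mul(-355216, I, Pow(298, Rational(1, 2))))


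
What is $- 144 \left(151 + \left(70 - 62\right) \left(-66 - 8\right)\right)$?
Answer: $63504$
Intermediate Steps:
$- 144 \left(151 + \left(70 - 62\right) \left(-66 - 8\right)\right) = - 144 \left(151 + 8 \left(-74\right)\right) = - 144 \left(151 - 592\right) = \left(-144\right) \left(-441\right) = 63504$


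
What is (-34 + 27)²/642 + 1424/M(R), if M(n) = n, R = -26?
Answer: -456467/8346 ≈ -54.693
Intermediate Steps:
(-34 + 27)²/642 + 1424/M(R) = (-34 + 27)²/642 + 1424/(-26) = (-7)²*(1/642) + 1424*(-1/26) = 49*(1/642) - 712/13 = 49/642 - 712/13 = -456467/8346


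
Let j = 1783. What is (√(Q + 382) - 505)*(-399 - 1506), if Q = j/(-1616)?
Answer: 962025 - 1905*√62168429/404 ≈ 9.2485e+5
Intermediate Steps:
Q = -1783/1616 (Q = 1783/(-1616) = 1783*(-1/1616) = -1783/1616 ≈ -1.1033)
(√(Q + 382) - 505)*(-399 - 1506) = (√(-1783/1616 + 382) - 505)*(-399 - 1506) = (√(615529/1616) - 505)*(-1905) = (√62168429/404 - 505)*(-1905) = (-505 + √62168429/404)*(-1905) = 962025 - 1905*√62168429/404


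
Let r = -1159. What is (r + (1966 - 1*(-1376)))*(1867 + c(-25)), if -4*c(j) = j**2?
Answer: 14938269/4 ≈ 3.7346e+6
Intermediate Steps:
c(j) = -j**2/4
(r + (1966 - 1*(-1376)))*(1867 + c(-25)) = (-1159 + (1966 - 1*(-1376)))*(1867 - 1/4*(-25)**2) = (-1159 + (1966 + 1376))*(1867 - 1/4*625) = (-1159 + 3342)*(1867 - 625/4) = 2183*(6843/4) = 14938269/4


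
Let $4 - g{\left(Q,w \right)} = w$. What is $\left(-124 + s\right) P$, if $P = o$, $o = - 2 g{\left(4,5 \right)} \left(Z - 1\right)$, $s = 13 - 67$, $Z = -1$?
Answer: $712$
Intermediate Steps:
$g{\left(Q,w \right)} = 4 - w$
$s = -54$ ($s = 13 - 67 = -54$)
$o = -4$ ($o = - 2 \left(4 - 5\right) \left(-1 - 1\right) = \left(-2\right) \left(-1\right) \left(-2\right) = 2 \left(-2\right) = -4$)
$P = -4$
$\left(-124 + s\right) P = \left(-124 - 54\right) \left(-4\right) = \left(-178\right) \left(-4\right) = 712$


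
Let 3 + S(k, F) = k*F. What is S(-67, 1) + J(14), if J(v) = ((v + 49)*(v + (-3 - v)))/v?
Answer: -167/2 ≈ -83.500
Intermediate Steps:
S(k, F) = -3 + F*k (S(k, F) = -3 + k*F = -3 + F*k)
J(v) = (-147 - 3*v)/v (J(v) = ((49 + v)*(-3))/v = (-147 - 3*v)/v)
S(-67, 1) + J(14) = (-3 + 1*(-67)) + (-3 - 147/14) = (-3 - 67) + (-3 - 147*1/14) = -70 + (-3 - 21/2) = -70 - 27/2 = -167/2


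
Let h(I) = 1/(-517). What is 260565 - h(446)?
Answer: 134712106/517 ≈ 2.6057e+5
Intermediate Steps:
h(I) = -1/517
260565 - h(446) = 260565 - 1*(-1/517) = 260565 + 1/517 = 134712106/517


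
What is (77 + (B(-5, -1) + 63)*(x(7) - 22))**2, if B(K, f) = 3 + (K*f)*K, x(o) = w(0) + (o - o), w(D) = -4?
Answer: 978121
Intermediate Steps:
x(o) = -4 (x(o) = -4 + (o - o) = -4 + 0 = -4)
B(K, f) = 3 + f*K**2
(77 + (B(-5, -1) + 63)*(x(7) - 22))**2 = (77 + ((3 - 1*(-5)**2) + 63)*(-4 - 22))**2 = (77 + ((3 - 1*25) + 63)*(-26))**2 = (77 + ((3 - 25) + 63)*(-26))**2 = (77 + (-22 + 63)*(-26))**2 = (77 + 41*(-26))**2 = (77 - 1066)**2 = (-989)**2 = 978121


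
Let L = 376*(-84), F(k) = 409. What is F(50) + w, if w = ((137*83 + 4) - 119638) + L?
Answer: -139438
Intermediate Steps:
L = -31584
w = -139847 (w = ((137*83 + 4) - 119638) - 31584 = ((11371 + 4) - 119638) - 31584 = (11375 - 119638) - 31584 = -108263 - 31584 = -139847)
F(50) + w = 409 - 139847 = -139438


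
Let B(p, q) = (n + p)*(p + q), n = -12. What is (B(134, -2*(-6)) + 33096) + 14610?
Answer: 65518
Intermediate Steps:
B(p, q) = (-12 + p)*(p + q)
(B(134, -2*(-6)) + 33096) + 14610 = ((134² - 12*134 - (-24)*(-6) + 134*(-2*(-6))) + 33096) + 14610 = ((17956 - 1608 - 12*12 + 134*12) + 33096) + 14610 = ((17956 - 1608 - 144 + 1608) + 33096) + 14610 = (17812 + 33096) + 14610 = 50908 + 14610 = 65518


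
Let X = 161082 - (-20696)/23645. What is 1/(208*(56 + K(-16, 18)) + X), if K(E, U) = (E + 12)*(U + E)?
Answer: 23645/4044876266 ≈ 5.8457e-6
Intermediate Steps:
K(E, U) = (12 + E)*(E + U)
X = 3808804586/23645 (X = 161082 - (-20696)/23645 = 161082 - 1*(-20696/23645) = 161082 + 20696/23645 = 3808804586/23645 ≈ 1.6108e+5)
1/(208*(56 + K(-16, 18)) + X) = 1/(208*(56 + ((-16)**2 + 12*(-16) + 12*18 - 16*18)) + 3808804586/23645) = 1/(208*(56 + (256 - 192 + 216 - 288)) + 3808804586/23645) = 1/(208*(56 - 8) + 3808804586/23645) = 1/(208*48 + 3808804586/23645) = 1/(9984 + 3808804586/23645) = 1/(4044876266/23645) = 23645/4044876266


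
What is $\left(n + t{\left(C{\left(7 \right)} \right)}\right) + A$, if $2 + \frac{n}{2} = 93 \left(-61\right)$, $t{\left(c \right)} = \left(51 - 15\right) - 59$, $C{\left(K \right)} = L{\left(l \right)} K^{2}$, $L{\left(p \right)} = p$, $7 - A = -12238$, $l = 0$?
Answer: $872$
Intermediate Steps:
$A = 12245$ ($A = 7 - -12238 = 7 + 12238 = 12245$)
$C{\left(K \right)} = 0$ ($C{\left(K \right)} = 0 K^{2} = 0$)
$t{\left(c \right)} = -23$ ($t{\left(c \right)} = 36 - 59 = -23$)
$n = -11350$ ($n = -4 + 2 \cdot 93 \left(-61\right) = -4 + 2 \left(-5673\right) = -4 - 11346 = -11350$)
$\left(n + t{\left(C{\left(7 \right)} \right)}\right) + A = \left(-11350 - 23\right) + 12245 = -11373 + 12245 = 872$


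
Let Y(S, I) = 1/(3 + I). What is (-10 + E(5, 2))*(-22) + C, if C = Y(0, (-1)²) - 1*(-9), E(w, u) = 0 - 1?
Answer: 1005/4 ≈ 251.25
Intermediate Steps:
E(w, u) = -1
C = 37/4 (C = 1/(3 + (-1)²) - 1*(-9) = 1/(3 + 1) + 9 = 1/4 + 9 = ¼ + 9 = 37/4 ≈ 9.2500)
(-10 + E(5, 2))*(-22) + C = (-10 - 1)*(-22) + 37/4 = -11*(-22) + 37/4 = 242 + 37/4 = 1005/4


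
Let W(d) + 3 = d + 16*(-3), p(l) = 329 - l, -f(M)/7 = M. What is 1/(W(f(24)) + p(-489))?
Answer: 1/599 ≈ 0.0016694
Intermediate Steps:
f(M) = -7*M
W(d) = -51 + d (W(d) = -3 + (d + 16*(-3)) = -3 + (d - 48) = -3 + (-48 + d) = -51 + d)
1/(W(f(24)) + p(-489)) = 1/((-51 - 7*24) + (329 - 1*(-489))) = 1/((-51 - 168) + (329 + 489)) = 1/(-219 + 818) = 1/599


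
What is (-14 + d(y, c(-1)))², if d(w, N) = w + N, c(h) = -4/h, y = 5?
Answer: 25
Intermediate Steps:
d(w, N) = N + w
(-14 + d(y, c(-1)))² = (-14 + (-4/(-1) + 5))² = (-14 + (-4*(-1) + 5))² = (-14 + (4 + 5))² = (-14 + 9)² = (-5)² = 25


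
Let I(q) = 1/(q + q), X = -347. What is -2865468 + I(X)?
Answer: -1988634793/694 ≈ -2.8655e+6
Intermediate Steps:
I(q) = 1/(2*q)
-2865468 + I(X) = -2865468 + (½)/(-347) = -2865468 + (½)*(-1/347) = -2865468 - 1/694 = -1988634793/694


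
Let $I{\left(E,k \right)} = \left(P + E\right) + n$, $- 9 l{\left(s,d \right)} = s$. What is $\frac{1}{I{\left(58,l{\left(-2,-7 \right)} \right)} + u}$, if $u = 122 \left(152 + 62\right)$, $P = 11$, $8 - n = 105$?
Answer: $\frac{1}{26080} \approx 3.8344 \cdot 10^{-5}$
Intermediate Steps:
$n = -97$ ($n = 8 - 105 = -97$)
$l{\left(s,d \right)} = - \frac{s}{9}$
$I{\left(E,k \right)} = -86 + E$ ($I{\left(E,k \right)} = \left(11 + E\right) - 97 = -86 + E$)
$u = 26108$ ($u = 122 \cdot 214 = 26108$)
$\frac{1}{I{\left(58,l{\left(-2,-7 \right)} \right)} + u} = \frac{1}{\left(-86 + 58\right) + 26108} = \frac{1}{-28 + 26108} = \frac{1}{26080}$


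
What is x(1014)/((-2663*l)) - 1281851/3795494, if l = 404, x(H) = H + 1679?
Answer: -694651613697/2041694905444 ≈ -0.34023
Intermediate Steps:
x(H) = 1679 + H
x(1014)/((-2663*l)) - 1281851/3795494 = (1679 + 1014)/((-2663*404)) - 1281851/3795494 = 2693/(-1075852) - 1281851*1/3795494 = 2693*(-1/1075852) - 1281851/3795494 = -2693/1075852 - 1281851/3795494 = -694651613697/2041694905444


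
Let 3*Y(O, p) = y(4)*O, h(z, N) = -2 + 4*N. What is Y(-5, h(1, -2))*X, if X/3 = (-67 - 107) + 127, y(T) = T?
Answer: 940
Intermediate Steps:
Y(O, p) = 4*O/3 (Y(O, p) = (4*O)/3 = 4*O/3)
X = -141 (X = 3*((-67 - 107) + 127) = 3*(-174 + 127) = 3*(-47) = -141)
Y(-5, h(1, -2))*X = ((4/3)*(-5))*(-141) = -20/3*(-141) = 940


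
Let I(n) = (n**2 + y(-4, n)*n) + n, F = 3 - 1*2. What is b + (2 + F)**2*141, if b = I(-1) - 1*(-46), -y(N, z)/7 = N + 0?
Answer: 1287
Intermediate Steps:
y(N, z) = -7*N (y(N, z) = -7*(N + 0) = -7*N)
F = 1 (F = 3 - 2 = 1)
I(n) = n**2 + 29*n (I(n) = (n**2 + (-7*(-4))*n) + n = (n**2 + 28*n) + n = n**2 + 29*n)
b = 18 (b = -(29 - 1) - 1*(-46) = -1*28 + 46 = -28 + 46 = 18)
b + (2 + F)**2*141 = 18 + (2 + 1)**2*141 = 18 + 3**2*141 = 18 + 9*141 = 18 + 1269 = 1287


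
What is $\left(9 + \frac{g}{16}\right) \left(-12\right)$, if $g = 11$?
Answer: $- \frac{465}{4} \approx -116.25$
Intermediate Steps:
$\left(9 + \frac{g}{16}\right) \left(-12\right) = \left(9 + \frac{11}{16}\right) \left(-12\right) = \frac{155}{16} \left(-12\right) = - \frac{465}{4}$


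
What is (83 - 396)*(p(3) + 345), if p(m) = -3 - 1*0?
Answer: -107046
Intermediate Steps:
p(m) = -3 (p(m) = -3 + 0 = -3)
(83 - 396)*(p(3) + 345) = (83 - 396)*(-3 + 345) = -313*342 = -107046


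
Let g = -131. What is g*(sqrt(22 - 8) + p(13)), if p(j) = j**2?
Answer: -22139 - 131*sqrt(14) ≈ -22629.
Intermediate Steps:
g*(sqrt(22 - 8) + p(13)) = -131*(sqrt(22 - 8) + 13**2) = -131*(sqrt(14) + 169) = -131*(169 + sqrt(14)) = -22139 - 131*sqrt(14)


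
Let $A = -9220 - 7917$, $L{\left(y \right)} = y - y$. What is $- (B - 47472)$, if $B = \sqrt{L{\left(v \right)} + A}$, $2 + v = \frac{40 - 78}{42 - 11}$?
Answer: $47472 - i \sqrt{17137} \approx 47472.0 - 130.91 i$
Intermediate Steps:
$v = - \frac{100}{31}$ ($v = -2 + \frac{40 - 78}{42 - 11} = -2 - \frac{38}{31} = - \frac{100}{31} \approx -3.2258$)
$L{\left(y \right)} = 0$
$A = -17137$ ($A = -9220 - 7917 = -17137$)
$B = i \sqrt{17137}$ ($B = \sqrt{0 - 17137} = \sqrt{-17137} = i \sqrt{17137} \approx 130.91 i$)
$- (B - 47472) = - (i \sqrt{17137} - 47472) = - (-47472 + i \sqrt{17137}) = 47472 - i \sqrt{17137}$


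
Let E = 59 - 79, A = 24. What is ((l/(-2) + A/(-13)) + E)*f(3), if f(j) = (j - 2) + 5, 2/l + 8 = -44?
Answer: -3405/26 ≈ -130.96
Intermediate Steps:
E = -20
l = -1/26 (l = 2/(-8 - 44) = 2/(-52) = 2*(-1/52) = -1/26 ≈ -0.038462)
f(j) = 3 + j (f(j) = (-2 + j) + 5 = 3 + j)
((l/(-2) + A/(-13)) + E)*f(3) = ((-1/26/(-2) + 24/(-13)) - 20)*(3 + 3) = ((-1/26*(-1/2) + 24*(-1/13)) - 20)*6 = ((1/52 - 24/13) - 20)*6 = (-95/52 - 20)*6 = -1135/52*6 = -3405/26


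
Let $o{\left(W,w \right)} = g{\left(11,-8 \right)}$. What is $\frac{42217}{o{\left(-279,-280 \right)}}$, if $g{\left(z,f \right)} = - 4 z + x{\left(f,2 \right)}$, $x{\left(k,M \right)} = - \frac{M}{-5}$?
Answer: $- \frac{211085}{218} \approx -968.28$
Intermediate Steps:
$x{\left(k,M \right)} = \frac{M}{5}$ ($x{\left(k,M \right)} = - \frac{M \left(-1\right)}{5} = - \frac{\left(-1\right) M}{5} = \frac{M}{5}$)
$g{\left(z,f \right)} = \frac{2}{5} - 4 z$ ($g{\left(z,f \right)} = - 4 z + \frac{1}{5} \cdot 2 = - 4 z + \frac{2}{5} = \frac{2}{5} - 4 z$)
$o{\left(W,w \right)} = - \frac{218}{5}$ ($o{\left(W,w \right)} = \frac{2}{5} - 44 = - \frac{218}{5}$)
$\frac{42217}{o{\left(-279,-280 \right)}} = \frac{42217}{- \frac{218}{5}} = 42217 \left(- \frac{5}{218}\right) = - \frac{211085}{218}$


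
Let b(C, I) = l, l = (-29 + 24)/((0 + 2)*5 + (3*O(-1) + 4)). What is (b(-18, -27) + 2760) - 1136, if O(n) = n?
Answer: 17859/11 ≈ 1623.5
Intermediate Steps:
l = -5/11 (l = (-29 + 24)/((0 + 2)*5 + (3*(-1) + 4)) = -5/(2*5 + (-3 + 4)) = -5/(10 + 1) = -5/11 ≈ -0.45455)
b(C, I) = -5/11
(b(-18, -27) + 2760) - 1136 = (-5/11 + 2760) - 1136 = 30355/11 - 1136 = 17859/11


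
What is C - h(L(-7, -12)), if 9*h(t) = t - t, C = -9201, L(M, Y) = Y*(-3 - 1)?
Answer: -9201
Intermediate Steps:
L(M, Y) = -4*Y (L(M, Y) = Y*(-4) = -4*Y)
h(t) = 0 (h(t) = (t - t)/9 = (⅑)*0 = 0)
C - h(L(-7, -12)) = -9201 - 1*0 = -9201 + 0 = -9201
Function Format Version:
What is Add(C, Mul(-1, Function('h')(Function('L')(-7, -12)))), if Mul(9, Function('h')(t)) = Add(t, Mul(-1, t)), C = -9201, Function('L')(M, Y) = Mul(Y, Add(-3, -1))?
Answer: -9201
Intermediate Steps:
Function('L')(M, Y) = Mul(-4, Y) (Function('L')(M, Y) = Mul(Y, -4) = Mul(-4, Y))
Function('h')(t) = 0 (Function('h')(t) = Mul(Rational(1, 9), Add(t, Mul(-1, t))) = Mul(Rational(1, 9), 0) = 0)
Add(C, Mul(-1, Function('h')(Function('L')(-7, -12)))) = Add(-9201, Mul(-1, 0)) = Add(-9201, 0) = -9201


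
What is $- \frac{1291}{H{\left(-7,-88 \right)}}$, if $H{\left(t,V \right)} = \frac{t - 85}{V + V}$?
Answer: $- \frac{56804}{23} \approx -2469.7$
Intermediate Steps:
$H{\left(t,V \right)} = \frac{-85 + t}{2 V}$
$- \frac{1291}{H{\left(-7,-88 \right)}} = - \frac{1291}{\frac{1}{2} \frac{1}{-88} \left(-85 - 7\right)} = - \frac{1291}{\frac{1}{2} \left(- \frac{1}{88}\right) \left(-92\right)} = - \frac{1291}{\frac{23}{44}} = \left(-1291\right) \frac{44}{23} = - \frac{56804}{23}$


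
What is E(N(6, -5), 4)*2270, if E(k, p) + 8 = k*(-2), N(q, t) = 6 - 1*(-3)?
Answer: -59020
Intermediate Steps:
N(q, t) = 9 (N(q, t) = 6 + 3 = 9)
E(k, p) = -8 - 2*k (E(k, p) = -8 + k*(-2) = -8 - 2*k)
E(N(6, -5), 4)*2270 = (-8 - 2*9)*2270 = (-8 - 18)*2270 = -26*2270 = -59020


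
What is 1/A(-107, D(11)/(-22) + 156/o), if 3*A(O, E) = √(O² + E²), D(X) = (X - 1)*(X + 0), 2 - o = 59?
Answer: 57*√4154698/4154698 ≈ 0.027964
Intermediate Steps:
o = -57 (o = 2 - 1*59 = 2 - 59 = -57)
D(X) = X*(-1 + X) (D(X) = (-1 + X)*X = X*(-1 + X))
A(O, E) = √(E² + O²)/3 (A(O, E) = √(O² + E²)/3 = √(E² + O²)/3)
1/A(-107, D(11)/(-22) + 156/o) = 1/(√(((11*(-1 + 11))/(-22) + 156/(-57))² + (-107)²)/3) = 1/(√(((11*10)*(-1/22) + 156*(-1/57))² + 11449)/3) = 1/(√((110*(-1/22) - 52/19)² + 11449)/3) = 1/(√((-5 - 52/19)² + 11449)/3) = 1/(√((-147/19)² + 11449)/3) = 1/(√(21609/361 + 11449)/3) = 1/(√(4154698/361)/3) = 1/((√4154698/19)/3) = 1/(√4154698/57) = 57*√4154698/4154698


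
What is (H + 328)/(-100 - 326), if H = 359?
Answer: -229/142 ≈ -1.6127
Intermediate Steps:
(H + 328)/(-100 - 326) = (359 + 328)/(-100 - 326) = 687/(-426) = 687*(-1/426) = -229/142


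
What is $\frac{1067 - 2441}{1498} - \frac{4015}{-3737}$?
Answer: $\frac{439916}{2799013} \approx 0.15717$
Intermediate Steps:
$\frac{1067 - 2441}{1498} - \frac{4015}{-3737} = \left(-1374\right) \frac{1}{1498} - - \frac{4015}{3737} = - \frac{687}{749} + \frac{4015}{3737} = \frac{439916}{2799013}$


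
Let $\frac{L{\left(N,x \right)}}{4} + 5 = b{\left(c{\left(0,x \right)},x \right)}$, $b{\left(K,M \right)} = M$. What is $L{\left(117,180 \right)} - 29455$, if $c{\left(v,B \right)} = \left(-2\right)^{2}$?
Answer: $-28755$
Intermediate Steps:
$c{\left(v,B \right)} = 4$
$L{\left(N,x \right)} = -20 + 4 x$
$L{\left(117,180 \right)} - 29455 = \left(-20 + 4 \cdot 180\right) - 29455 = \left(-20 + 720\right) - 29455 = 700 - 29455 = -28755$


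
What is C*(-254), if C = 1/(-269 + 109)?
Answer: 127/80 ≈ 1.5875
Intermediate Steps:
C = -1/160 (C = 1/(-160) = -1/160 ≈ -0.0062500)
C*(-254) = -1/160*(-254) = 127/80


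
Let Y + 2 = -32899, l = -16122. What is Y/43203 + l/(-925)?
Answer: 222028447/13320925 ≈ 16.668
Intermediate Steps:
Y = -32901 (Y = -2 - 32899 = -32901)
Y/43203 + l/(-925) = -32901/43203 - 16122/(-925) = -32901*1/43203 - 16122*(-1/925) = -10967/14401 + 16122/925 = 222028447/13320925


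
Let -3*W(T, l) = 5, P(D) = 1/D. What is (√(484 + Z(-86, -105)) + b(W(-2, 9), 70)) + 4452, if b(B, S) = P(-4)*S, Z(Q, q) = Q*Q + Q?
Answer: 8869/2 + 3*√866 ≈ 4522.8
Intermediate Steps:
W(T, l) = -5/3 (W(T, l) = -⅓*5 = -5/3)
Z(Q, q) = Q + Q² (Z(Q, q) = Q² + Q = Q + Q²)
b(B, S) = -S/4 (b(B, S) = S/(-4) = -S/4)
(√(484 + Z(-86, -105)) + b(W(-2, 9), 70)) + 4452 = (√(484 - 86*(1 - 86)) - ¼*70) + 4452 = (√(484 - 86*(-85)) - 35/2) + 4452 = (√(484 + 7310) - 35/2) + 4452 = (√7794 - 35/2) + 4452 = (3*√866 - 35/2) + 4452 = (-35/2 + 3*√866) + 4452 = 8869/2 + 3*√866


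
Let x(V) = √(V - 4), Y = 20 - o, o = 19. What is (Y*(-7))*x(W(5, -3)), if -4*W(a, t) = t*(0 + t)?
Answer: -35*I/2 ≈ -17.5*I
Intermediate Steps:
W(a, t) = -t²/4 (W(a, t) = -t*(0 + t)/4 = -t*t/4 = -t²/4)
Y = 1 (Y = 20 - 1*19 = 20 - 19 = 1)
x(V) = √(-4 + V)
(Y*(-7))*x(W(5, -3)) = (1*(-7))*√(-4 - ¼*(-3)²) = -7*√(-4 - ¼*9) = -7*√(-4 - 9/4) = -35*I/2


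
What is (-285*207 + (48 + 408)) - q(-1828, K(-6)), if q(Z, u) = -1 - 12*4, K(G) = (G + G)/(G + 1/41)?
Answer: -58490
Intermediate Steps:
K(G) = 2*G/(1/41 + G) (K(G) = (2*G)/(G + 1/41) = (2*G)/(1/41 + G) = 2*G/(1/41 + G))
q(Z, u) = -49 (q(Z, u) = -1 - 48 = -49)
(-285*207 + (48 + 408)) - q(-1828, K(-6)) = (-285*207 + (48 + 408)) - 1*(-49) = (-58995 + 456) + 49 = -58539 + 49 = -58490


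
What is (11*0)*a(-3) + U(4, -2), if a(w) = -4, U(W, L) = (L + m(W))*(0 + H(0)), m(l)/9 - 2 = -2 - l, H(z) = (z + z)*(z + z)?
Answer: 0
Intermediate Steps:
H(z) = 4*z² (H(z) = (2*z)*(2*z) = 4*z²)
m(l) = -9*l (m(l) = 18 + 9*(-2 - l) = 18 + (-18 - 9*l) = -9*l)
U(W, L) = 0 (U(W, L) = (L - 9*W)*(0 + 4*0²) = (L - 9*W)*(0 + 4*0) = (L - 9*W)*(0 + 0) = (L - 9*W)*0 = 0)
(11*0)*a(-3) + U(4, -2) = (11*0)*(-4) + 0 = 0*(-4) + 0 = 0 + 0 = 0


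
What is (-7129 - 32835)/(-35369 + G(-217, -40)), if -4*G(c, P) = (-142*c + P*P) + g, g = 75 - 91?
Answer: 79928/86937 ≈ 0.91938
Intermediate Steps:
g = -16
G(c, P) = 4 - P²/4 + 71*c/2 (G(c, P) = -((-142*c + P*P) - 16)/4 = -((-142*c + P²) - 16)/4 = -((P² - 142*c) - 16)/4 = -(-16 + P² - 142*c)/4 = 4 - P²/4 + 71*c/2)
(-7129 - 32835)/(-35369 + G(-217, -40)) = (-7129 - 32835)/(-35369 + (4 - ¼*(-40)² + (71/2)*(-217))) = -39964/(-35369 + (4 - ¼*1600 - 15407/2)) = -39964/(-35369 + (4 - 400 - 15407/2)) = -39964/(-35369 - 16199/2) = -39964/(-86937/2) = -39964*(-2/86937) = 79928/86937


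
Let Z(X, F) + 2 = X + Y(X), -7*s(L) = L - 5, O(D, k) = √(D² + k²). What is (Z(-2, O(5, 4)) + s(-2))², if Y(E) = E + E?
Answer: 49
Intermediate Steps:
Y(E) = 2*E
s(L) = 5/7 - L/7 (s(L) = -(L - 5)/7 = -(-5 + L)/7 = 5/7 - L/7)
Z(X, F) = -2 + 3*X (Z(X, F) = -2 + (X + 2*X) = -2 + 3*X)
(Z(-2, O(5, 4)) + s(-2))² = ((-2 + 3*(-2)) + (5/7 - ⅐*(-2)))² = ((-2 - 6) + (5/7 + 2/7))² = (-8 + 1)² = (-7)² = 49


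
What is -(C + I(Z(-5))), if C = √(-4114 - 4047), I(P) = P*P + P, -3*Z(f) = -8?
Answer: -88/9 - I*√8161 ≈ -9.7778 - 90.338*I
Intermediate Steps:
Z(f) = 8/3 (Z(f) = -⅓*(-8) = 8/3)
I(P) = P + P² (I(P) = P² + P = P + P²)
C = I*√8161 (C = √(-8161) = I*√8161 ≈ 90.338*I)
-(C + I(Z(-5))) = -(I*√8161 + 8*(1 + 8/3)/3) = -(I*√8161 + (8/3)*(11/3)) = -(I*√8161 + 88/9) = -(88/9 + I*√8161) = -88/9 - I*√8161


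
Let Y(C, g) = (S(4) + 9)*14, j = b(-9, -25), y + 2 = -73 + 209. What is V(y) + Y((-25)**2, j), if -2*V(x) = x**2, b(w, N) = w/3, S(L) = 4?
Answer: -8796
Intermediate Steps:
y = 134 (y = -2 + (-73 + 209) = -2 + 136 = 134)
b(w, N) = w/3 (b(w, N) = w*(1/3) = w/3)
V(x) = -x**2/2
j = -3 (j = (1/3)*(-9) = -3)
Y(C, g) = 182 (Y(C, g) = (4 + 9)*14 = 13*14 = 182)
V(y) + Y((-25)**2, j) = -1/2*134**2 + 182 = -1/2*17956 + 182 = -8978 + 182 = -8796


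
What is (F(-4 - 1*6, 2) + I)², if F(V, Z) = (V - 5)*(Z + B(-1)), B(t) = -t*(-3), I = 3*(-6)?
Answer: 9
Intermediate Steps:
I = -18
B(t) = 3*t
F(V, Z) = (-5 + V)*(-3 + Z) (F(V, Z) = (V - 5)*(Z + 3*(-1)) = (-5 + V)*(Z - 3) = (-5 + V)*(-3 + Z))
(F(-4 - 1*6, 2) + I)² = ((15 - 5*2 - 3*(-4 - 1*6) + (-4 - 1*6)*2) - 18)² = ((15 - 10 - 3*(-4 - 6) + (-4 - 6)*2) - 18)² = ((15 - 10 - 3*(-10) - 10*2) - 18)² = ((15 - 10 + 30 - 20) - 18)² = (15 - 18)² = (-3)² = 9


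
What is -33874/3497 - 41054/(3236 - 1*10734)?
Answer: -55210707/13110253 ≈ -4.2113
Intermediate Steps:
-33874/3497 - 41054/(3236 - 1*10734) = -33874*1/3497 - 41054/(3236 - 10734) = -33874/3497 - 41054/(-7498) = -33874/3497 - 41054*(-1/7498) = -33874/3497 + 20527/3749 = -55210707/13110253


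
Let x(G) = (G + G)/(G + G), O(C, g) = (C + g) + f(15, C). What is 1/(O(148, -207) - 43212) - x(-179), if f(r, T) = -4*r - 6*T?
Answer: -44220/44219 ≈ -1.0000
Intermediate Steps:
f(r, T) = -6*T - 4*r
O(C, g) = -60 + g - 5*C (O(C, g) = (C + g) + (-6*C - 4*15) = (C + g) + (-6*C - 60) = (C + g) + (-60 - 6*C) = -60 + g - 5*C)
x(G) = 1 (x(G) = (2*G)/((2*G)) = (2*G)*(1/(2*G)) = 1)
1/(O(148, -207) - 43212) - x(-179) = 1/((-60 - 207 - 5*148) - 43212) - 1*1 = 1/((-60 - 207 - 740) - 43212) - 1 = 1/(-1007 - 43212) - 1 = 1/(-44219) - 1 = -1/44219 - 1 = -44220/44219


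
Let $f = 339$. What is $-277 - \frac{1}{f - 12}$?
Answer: $- \frac{90580}{327} \approx -277.0$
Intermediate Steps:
$-277 - \frac{1}{f - 12} = -277 - \frac{1}{339 - 12} = -277 - \frac{1}{327} = - \frac{90580}{327}$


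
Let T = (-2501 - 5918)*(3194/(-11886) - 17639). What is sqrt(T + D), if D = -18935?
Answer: sqrt(5244416421066543)/5943 ≈ 12185.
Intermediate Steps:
T = 882565234906/5943 (T = -8419*(3194*(-1/11886) - 17639) = -8419*(-1597/5943 - 17639) = -8419*(-104830174/5943) = 882565234906/5943 ≈ 1.4851e+8)
sqrt(T + D) = sqrt(882565234906/5943 - 18935) = sqrt(882452704201/5943) = sqrt(5244416421066543)/5943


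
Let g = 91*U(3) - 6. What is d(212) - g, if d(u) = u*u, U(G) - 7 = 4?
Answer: 43949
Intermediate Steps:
U(G) = 11 (U(G) = 7 + 4 = 11)
d(u) = u²
g = 995 (g = 91*11 - 6 = 1001 - 6 = 995)
d(212) - g = 212² - 1*995 = 44944 - 995 = 43949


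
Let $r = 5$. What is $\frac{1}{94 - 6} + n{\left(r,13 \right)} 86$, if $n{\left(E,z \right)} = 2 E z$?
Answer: $\frac{983841}{88} \approx 11180.0$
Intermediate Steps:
$n{\left(E,z \right)} = 2 E z$
$\frac{1}{94 - 6} + n{\left(r,13 \right)} 86 = \frac{1}{94 - 6} + 2 \cdot 5 \cdot 13 \cdot 86 = \frac{1}{88} + 130 \cdot 86 = \frac{1}{88} + 11180 = \frac{983841}{88}$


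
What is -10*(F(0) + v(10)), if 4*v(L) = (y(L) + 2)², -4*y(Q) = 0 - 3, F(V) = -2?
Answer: 35/32 ≈ 1.0938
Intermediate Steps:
y(Q) = ¾ (y(Q) = -(0 - 3)/4 = -¼*(-3) = ¾)
v(L) = 121/64 (v(L) = (¾ + 2)²/4 = (11/4)²/4 = (¼)*(121/16) = 121/64)
-10*(F(0) + v(10)) = -10*(-2 + 121/64) = -10*(-7/64) = 35/32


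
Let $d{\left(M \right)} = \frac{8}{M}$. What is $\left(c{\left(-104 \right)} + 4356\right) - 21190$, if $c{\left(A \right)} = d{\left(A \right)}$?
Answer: $- \frac{218843}{13} \approx -16834.0$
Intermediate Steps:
$c{\left(A \right)} = \frac{8}{A}$
$\left(c{\left(-104 \right)} + 4356\right) - 21190 = \left(\frac{8}{-104} + 4356\right) - 21190 = \left(8 \left(- \frac{1}{104}\right) + 4356\right) - 21190 = \left(- \frac{1}{13} + 4356\right) - 21190 = \frac{56627}{13} - 21190 = - \frac{218843}{13}$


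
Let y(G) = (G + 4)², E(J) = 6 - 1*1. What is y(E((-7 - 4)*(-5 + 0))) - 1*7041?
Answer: -6960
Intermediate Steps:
E(J) = 5 (E(J) = 6 - 1 = 5)
y(G) = (4 + G)²
y(E((-7 - 4)*(-5 + 0))) - 1*7041 = (4 + 5)² - 1*7041 = 9² - 7041 = 81 - 7041 = -6960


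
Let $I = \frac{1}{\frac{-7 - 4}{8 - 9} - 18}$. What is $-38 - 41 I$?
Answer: $- \frac{225}{7} \approx -32.143$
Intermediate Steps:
$I = - \frac{1}{7}$ ($I = \frac{1}{- \frac{11}{-1} - 18} = \frac{1}{\left(-11\right) \left(-1\right) - 18} = \frac{1}{11 - 18} = \frac{1}{-7} = - \frac{1}{7} \approx -0.14286$)
$-38 - 41 I = -38 - - \frac{41}{7} = -38 + \frac{41}{7} = - \frac{225}{7}$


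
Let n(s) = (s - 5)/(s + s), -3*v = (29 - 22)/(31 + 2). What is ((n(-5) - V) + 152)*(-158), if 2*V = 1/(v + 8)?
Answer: -18968769/785 ≈ -24164.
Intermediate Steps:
v = -7/99 (v = -(29 - 22)/(3*(31 + 2)) = -7/(3*33) = -1/3*7/33 = -7/99 ≈ -0.070707)
V = 99/1570 (V = 1/(2*(-7/99 + 8)) = 1/(2*(785/99)) = (1/2)*(99/785) = 99/1570 ≈ 0.063057)
n(s) = (-5 + s)/(2*s) (n(s) = (-5 + s)/((2*s)) = (-5 + s)*(1/(2*s)) = (-5 + s)/(2*s))
((n(-5) - V) + 152)*(-158) = (((1/2)*(-5 - 5)/(-5) - 1*99/1570) + 152)*(-158) = (((1/2)*(-1/5)*(-10) - 99/1570) + 152)*(-158) = ((1 - 99/1570) + 152)*(-158) = (1471/1570 + 152)*(-158) = (240111/1570)*(-158) = -18968769/785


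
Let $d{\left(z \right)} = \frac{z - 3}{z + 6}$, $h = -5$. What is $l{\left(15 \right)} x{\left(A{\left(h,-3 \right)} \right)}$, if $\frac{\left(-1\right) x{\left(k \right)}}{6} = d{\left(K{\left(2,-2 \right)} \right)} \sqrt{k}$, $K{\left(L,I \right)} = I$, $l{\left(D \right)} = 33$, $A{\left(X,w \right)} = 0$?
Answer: $0$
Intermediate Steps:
$d{\left(z \right)} = \frac{-3 + z}{6 + z}$
$x{\left(k \right)} = \frac{15 \sqrt{k}}{2}$ ($x{\left(k \right)} = - 6 \frac{-3 - 2}{6 - 2} \sqrt{k} = - 6 \cdot \frac{1}{4} \left(-5\right) \sqrt{k} = - 6 \left(- \frac{5 \sqrt{k}}{4}\right) = \frac{15 \sqrt{k}}{2}$)
$l{\left(15 \right)} x{\left(A{\left(h,-3 \right)} \right)} = 33 \frac{15 \sqrt{0}}{2} = 33 \cdot \frac{15}{2} \cdot 0 = 33 \cdot 0 = 0$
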